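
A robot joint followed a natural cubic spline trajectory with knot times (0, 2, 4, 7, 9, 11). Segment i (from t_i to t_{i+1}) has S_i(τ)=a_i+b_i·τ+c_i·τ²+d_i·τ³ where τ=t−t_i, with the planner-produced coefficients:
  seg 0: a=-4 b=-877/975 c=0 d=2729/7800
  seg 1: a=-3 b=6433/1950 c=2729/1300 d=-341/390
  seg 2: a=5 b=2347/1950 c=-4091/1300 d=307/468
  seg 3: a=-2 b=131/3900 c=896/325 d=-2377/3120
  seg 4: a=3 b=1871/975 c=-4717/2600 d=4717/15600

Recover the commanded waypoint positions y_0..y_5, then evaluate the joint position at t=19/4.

y_0 = S_0(0) = a_0 = -4
y_1 = S_1(0) = a_1 = -3
y_2 = S_2(0) = a_2 = 5
y_3 = S_3(0) = a_3 = -2
y_4 = S_4(0) = a_4 = 3
y_5 = S_4(2) = 2
t_q=19/4 is in segment 2 (τ=3/4); S_2(τ)=366853/83200

y_0=-4 y_1=-3 y_2=5 y_3=-2 y_4=3 y_5=2
S(19/4) = 366853/83200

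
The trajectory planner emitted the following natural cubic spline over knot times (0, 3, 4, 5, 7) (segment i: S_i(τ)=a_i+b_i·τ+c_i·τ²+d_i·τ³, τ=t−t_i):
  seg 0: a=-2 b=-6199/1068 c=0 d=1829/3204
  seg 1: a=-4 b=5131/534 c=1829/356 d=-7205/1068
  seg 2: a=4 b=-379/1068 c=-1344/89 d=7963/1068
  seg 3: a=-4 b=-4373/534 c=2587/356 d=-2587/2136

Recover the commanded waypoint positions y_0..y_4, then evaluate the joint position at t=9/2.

y_0 = S_0(0) = a_0 = -2
y_1 = S_1(0) = a_1 = -4
y_2 = S_2(0) = a_2 = 4
y_3 = S_3(0) = a_3 = -4
y_4 = S_3(2) = -1
t_q=9/2 is in segment 2 (τ=1/2); S_2(τ)=2789/2848

y_0=-2 y_1=-4 y_2=4 y_3=-4 y_4=-1
S(9/2) = 2789/2848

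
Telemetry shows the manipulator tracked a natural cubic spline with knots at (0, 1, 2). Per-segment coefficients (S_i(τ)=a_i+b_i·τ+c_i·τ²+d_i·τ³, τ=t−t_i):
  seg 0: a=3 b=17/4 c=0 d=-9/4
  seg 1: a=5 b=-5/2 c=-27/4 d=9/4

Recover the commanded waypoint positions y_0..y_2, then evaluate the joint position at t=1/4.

y_0 = S_0(0) = a_0 = 3
y_1 = S_1(0) = a_1 = 5
y_2 = S_1(1) = -2
t_q=1/4 is in segment 0 (τ=1/4); S_0(τ)=1031/256

y_0=3 y_1=5 y_2=-2
S(1/4) = 1031/256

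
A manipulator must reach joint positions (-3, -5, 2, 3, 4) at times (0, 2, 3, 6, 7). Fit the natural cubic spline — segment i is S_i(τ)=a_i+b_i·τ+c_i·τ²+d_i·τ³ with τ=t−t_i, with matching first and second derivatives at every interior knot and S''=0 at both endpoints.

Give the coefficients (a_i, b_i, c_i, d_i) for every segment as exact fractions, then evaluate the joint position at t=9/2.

Δ: Δ0=-1, Δ1=7, Δ2=1/3, Δ3=1
row 1: diag=6, rhs=48; c'=1/6, d'=8
row 2: denom=8−1·1/6=47/6; d'=(-40−1·8)/(47/6)=-288/47
row 3: denom=8−3·18/47=322/47; d'=(4−3·-288/47)/(322/47)=526/161
back: M3=526/161
back: M2=-288/47−18/47·526/161=-1188/161
back: M1=8−1/6·-1188/161=1486/161
M: M0=0, M1=1486/161, M2=-1188/161, M3=526/161, M4=0
seg 0: a=-3, c=M0/2=0, d=(M1−M0)/(6·2)=743/966, b=Δ0−h0·(2M0+M1)/6=-1969/483
seg 1: a=-5, c=M1/2=743/161, d=(M2−M1)/(6·1)=-191/69, b=Δ1−h1·(2M1+M2)/6=2489/483
seg 2: a=2, c=M2/2=-594/161, d=(M3−M2)/(6·3)=857/1449, b=Δ2−h2·(2M2+M3)/6=2936/483
seg 3: a=3, c=M3/2=263/161, d=(M4−M3)/(6·1)=-263/483, b=Δ3−h3·(2M3+M4)/6=-43/483
t_q=9/2 → seg 2, τ=3/2; S=2+2936/483·τ+-594/161·τ²+857/1449·τ³=6199/1288

  seg 0: a=-3 b=-1969/483 c=0 d=743/966
  seg 1: a=-5 b=2489/483 c=743/161 d=-191/69
  seg 2: a=2 b=2936/483 c=-594/161 d=857/1449
  seg 3: a=3 b=-43/483 c=263/161 d=-263/483
S(9/2) = 6199/1288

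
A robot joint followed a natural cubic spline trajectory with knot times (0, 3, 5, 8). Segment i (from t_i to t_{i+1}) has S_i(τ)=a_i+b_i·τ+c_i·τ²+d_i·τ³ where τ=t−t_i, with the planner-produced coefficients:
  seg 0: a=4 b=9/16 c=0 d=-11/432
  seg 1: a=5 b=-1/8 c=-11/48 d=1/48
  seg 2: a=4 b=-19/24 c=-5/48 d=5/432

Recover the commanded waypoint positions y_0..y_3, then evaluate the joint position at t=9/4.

y_0=4 y_1=5 y_2=4 y_3=1
S(9/4) = 5095/1024

y_0 = S_0(0) = a_0 = 4
y_1 = S_1(0) = a_1 = 5
y_2 = S_2(0) = a_2 = 4
y_3 = S_2(3) = 1
t_q=9/4 is in segment 0 (τ=9/4); S_0(τ)=5095/1024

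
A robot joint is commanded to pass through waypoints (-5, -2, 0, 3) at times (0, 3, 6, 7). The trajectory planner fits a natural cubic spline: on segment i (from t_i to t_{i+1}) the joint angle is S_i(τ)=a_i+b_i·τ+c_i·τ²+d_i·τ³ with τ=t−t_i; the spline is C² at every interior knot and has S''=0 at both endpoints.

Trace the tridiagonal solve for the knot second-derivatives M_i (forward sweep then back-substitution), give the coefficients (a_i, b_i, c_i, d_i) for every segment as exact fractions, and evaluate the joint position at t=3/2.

Δ: Δ0=1, Δ1=2/3, Δ2=3
row 1: diag=12, rhs=-2; c'=1/4, d'=-1/6
row 2: denom=8−3·1/4=29/4; d'=(14−3·-1/6)/(29/4)=2
back: M2=2
back: M1=-1/6−1/4·2=-2/3
M: M0=0, M1=-2/3, M2=2, M3=0
seg 0: a=-5, c=M0/2=0, d=(M1−M0)/(6·3)=-1/27, b=Δ0−h0·(2M0+M1)/6=4/3
seg 1: a=-2, c=M1/2=-1/3, d=(M2−M1)/(6·3)=4/27, b=Δ1−h1·(2M1+M2)/6=1/3
seg 2: a=0, c=M2/2=1, d=(M3−M2)/(6·1)=-1/3, b=Δ2−h2·(2M2+M3)/6=7/3
t_q=3/2 → seg 0, τ=3/2; S=-5+4/3·τ+0·τ²+-1/27·τ³=-25/8

  seg 0: a=-5 b=4/3 c=0 d=-1/27
  seg 1: a=-2 b=1/3 c=-1/3 d=4/27
  seg 2: a=0 b=7/3 c=1 d=-1/3
S(3/2) = -25/8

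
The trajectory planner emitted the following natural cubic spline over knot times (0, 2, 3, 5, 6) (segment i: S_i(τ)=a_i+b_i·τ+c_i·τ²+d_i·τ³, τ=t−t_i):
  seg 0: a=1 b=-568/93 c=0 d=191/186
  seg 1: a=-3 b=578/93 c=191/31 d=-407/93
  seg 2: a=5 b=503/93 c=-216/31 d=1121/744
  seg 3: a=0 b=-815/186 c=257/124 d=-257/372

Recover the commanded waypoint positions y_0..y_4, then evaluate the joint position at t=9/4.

y_0 = S_0(0) = a_0 = 1
y_1 = S_1(0) = a_1 = -3
y_2 = S_2(0) = a_2 = 5
y_3 = S_3(0) = a_3 = 0
y_4 = S_3(1) = -3
t_q=9/4 is in segment 1 (τ=1/4); S_1(τ)=-2241/1984

y_0=1 y_1=-3 y_2=5 y_3=0 y_4=-3
S(9/4) = -2241/1984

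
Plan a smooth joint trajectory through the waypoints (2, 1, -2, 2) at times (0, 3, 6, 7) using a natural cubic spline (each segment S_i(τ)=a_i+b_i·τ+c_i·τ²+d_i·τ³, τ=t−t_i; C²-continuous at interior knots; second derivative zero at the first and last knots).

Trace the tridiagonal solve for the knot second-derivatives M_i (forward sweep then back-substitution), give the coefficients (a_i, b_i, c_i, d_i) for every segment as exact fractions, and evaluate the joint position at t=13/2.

Δ: Δ0=-1/3, Δ1=-1, Δ2=4
row 1: diag=12, rhs=-4; c'=1/4, d'=-1/3
row 2: denom=8−3·1/4=29/4; d'=(30−3·-1/3)/(29/4)=124/29
back: M2=124/29
back: M1=-1/3−1/4·124/29=-122/87
M: M0=0, M1=-122/87, M2=124/29, M3=0
seg 0: a=2, c=M0/2=0, d=(M1−M0)/(6·3)=-61/783, b=Δ0−h0·(2M0+M1)/6=32/87
seg 1: a=1, c=M1/2=-61/87, d=(M2−M1)/(6·3)=247/783, b=Δ1−h1·(2M1+M2)/6=-151/87
seg 2: a=-2, c=M2/2=62/29, d=(M3−M2)/(6·1)=-62/87, b=Δ2−h2·(2M2+M3)/6=224/87
t_q=13/2 → seg 2, τ=1/2; S=-2+224/87·τ+62/29·τ²+-62/87·τ³=-31/116

  seg 0: a=2 b=32/87 c=0 d=-61/783
  seg 1: a=1 b=-151/87 c=-61/87 d=247/783
  seg 2: a=-2 b=224/87 c=62/29 d=-62/87
S(13/2) = -31/116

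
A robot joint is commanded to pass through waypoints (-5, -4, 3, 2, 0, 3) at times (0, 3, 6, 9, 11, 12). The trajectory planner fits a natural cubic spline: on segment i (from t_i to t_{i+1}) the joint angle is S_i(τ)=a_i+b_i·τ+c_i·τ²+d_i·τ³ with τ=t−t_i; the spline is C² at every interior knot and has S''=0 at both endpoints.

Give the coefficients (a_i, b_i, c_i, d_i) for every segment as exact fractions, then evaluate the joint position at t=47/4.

  seg 0: a=-5 b=-101/288 c=0 d=197/2592
  seg 1: a=-4 b=245/144 c=197/288 d=-409/2592
  seg 2: a=3 b=445/288 c=-53/72 d=95/2592
  seg 3: a=2 b=-271/144 c=-13/32 d=61/144
  seg 4: a=0 b=227/144 c=205/96 d=-205/288
S(47/4) = 12799/6144

Δ: Δ0=1/3, Δ1=7/3, Δ2=-1/3, Δ3=-1, Δ4=3
row 1: diag=12, rhs=12; c'=1/4, d'=1
row 2: denom=12−3·1/4=45/4; d'=(-16−3·1)/(45/4)=-76/45
row 3: denom=10−3·4/15=46/5; d'=(-4−3·-76/45)/(46/5)=8/69
row 4: denom=6−2·5/23=128/23; d'=(24−2·8/69)/(128/23)=205/48
back: M4=205/48
back: M3=8/69−5/23·205/48=-13/16
back: M2=-76/45−4/15·-13/16=-53/36
back: M1=1−1/4·-53/36=197/144
M: M0=0, M1=197/144, M2=-53/36, M3=-13/16, M4=205/48, M5=0
seg 0: a=-5, c=M0/2=0, d=(M1−M0)/(6·3)=197/2592, b=Δ0−h0·(2M0+M1)/6=-101/288
seg 1: a=-4, c=M1/2=197/288, d=(M2−M1)/(6·3)=-409/2592, b=Δ1−h1·(2M1+M2)/6=245/144
seg 2: a=3, c=M2/2=-53/72, d=(M3−M2)/(6·3)=95/2592, b=Δ2−h2·(2M2+M3)/6=445/288
seg 3: a=2, c=M3/2=-13/32, d=(M4−M3)/(6·2)=61/144, b=Δ3−h3·(2M3+M4)/6=-271/144
seg 4: a=0, c=M4/2=205/96, d=(M5−M4)/(6·1)=-205/288, b=Δ4−h4·(2M4+M5)/6=227/144
t_q=47/4 → seg 4, τ=3/4; S=0+227/144·τ+205/96·τ²+-205/288·τ³=12799/6144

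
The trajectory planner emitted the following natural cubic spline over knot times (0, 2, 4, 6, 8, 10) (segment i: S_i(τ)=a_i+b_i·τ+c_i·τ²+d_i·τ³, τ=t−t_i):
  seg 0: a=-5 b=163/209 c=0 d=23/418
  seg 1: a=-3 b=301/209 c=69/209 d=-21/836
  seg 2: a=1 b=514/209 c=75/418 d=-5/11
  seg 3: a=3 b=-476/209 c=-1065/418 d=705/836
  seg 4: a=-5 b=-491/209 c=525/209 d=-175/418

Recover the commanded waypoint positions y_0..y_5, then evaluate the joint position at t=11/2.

y_0=-5 y_1=-3 y_2=1 y_3=3 y_4=-5 y_5=-3
S(11/2) = 2975/836

y_0 = S_0(0) = a_0 = -5
y_1 = S_1(0) = a_1 = -3
y_2 = S_2(0) = a_2 = 1
y_3 = S_3(0) = a_3 = 3
y_4 = S_4(0) = a_4 = -5
y_5 = S_4(2) = -3
t_q=11/2 is in segment 2 (τ=3/2); S_2(τ)=2975/836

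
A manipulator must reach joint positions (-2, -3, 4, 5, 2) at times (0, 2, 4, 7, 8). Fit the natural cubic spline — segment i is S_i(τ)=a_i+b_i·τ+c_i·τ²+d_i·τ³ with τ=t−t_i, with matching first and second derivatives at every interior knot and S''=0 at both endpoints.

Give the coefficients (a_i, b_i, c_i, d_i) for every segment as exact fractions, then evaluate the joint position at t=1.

  seg 0: a=-2 b=-673/402 c=0 d=59/201
  seg 1: a=-3 b=743/402 c=118/67 d=-94/201
  seg 2: a=4 b=1319/402 c=-70/67 d=25/1206
  seg 3: a=5 b=-488/201 c=-115/134 d=115/402
S(1) = -453/134

Δ: Δ0=-1/2, Δ1=7/2, Δ2=1/3, Δ3=-3
row 1: diag=8, rhs=24; c'=1/4, d'=3
row 2: denom=10−2·1/4=19/2; d'=(-19−2·3)/(19/2)=-50/19
row 3: denom=8−3·6/19=134/19; d'=(-20−3·-50/19)/(134/19)=-115/67
back: M3=-115/67
back: M2=-50/19−6/19·-115/67=-140/67
back: M1=3−1/4·-140/67=236/67
M: M0=0, M1=236/67, M2=-140/67, M3=-115/67, M4=0
seg 0: a=-2, c=M0/2=0, d=(M1−M0)/(6·2)=59/201, b=Δ0−h0·(2M0+M1)/6=-673/402
seg 1: a=-3, c=M1/2=118/67, d=(M2−M1)/(6·2)=-94/201, b=Δ1−h1·(2M1+M2)/6=743/402
seg 2: a=4, c=M2/2=-70/67, d=(M3−M2)/(6·3)=25/1206, b=Δ2−h2·(2M2+M3)/6=1319/402
seg 3: a=5, c=M3/2=-115/134, d=(M4−M3)/(6·1)=115/402, b=Δ3−h3·(2M3+M4)/6=-488/201
t_q=1 → seg 0, τ=1; S=-2+-673/402·τ+0·τ²+59/201·τ³=-453/134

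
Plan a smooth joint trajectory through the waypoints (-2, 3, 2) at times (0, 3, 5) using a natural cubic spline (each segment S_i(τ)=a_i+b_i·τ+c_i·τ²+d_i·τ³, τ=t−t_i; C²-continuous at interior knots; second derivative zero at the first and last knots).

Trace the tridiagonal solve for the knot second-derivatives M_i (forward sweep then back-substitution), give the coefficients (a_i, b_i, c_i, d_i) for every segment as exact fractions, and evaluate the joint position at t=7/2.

  seg 0: a=-2 b=139/60 c=0 d=-13/180
  seg 1: a=3 b=11/30 c=-13/20 d=13/120
S(7/2) = 971/320

Δ: Δ0=5/3, Δ1=-1/2
row 1: diag=10, rhs=-13; c'=1/5, d'=-13/10
back: M1=-13/10
M: M0=0, M1=-13/10, M2=0
seg 0: a=-2, c=M0/2=0, d=(M1−M0)/(6·3)=-13/180, b=Δ0−h0·(2M0+M1)/6=139/60
seg 1: a=3, c=M1/2=-13/20, d=(M2−M1)/(6·2)=13/120, b=Δ1−h1·(2M1+M2)/6=11/30
t_q=7/2 → seg 1, τ=1/2; S=3+11/30·τ+-13/20·τ²+13/120·τ³=971/320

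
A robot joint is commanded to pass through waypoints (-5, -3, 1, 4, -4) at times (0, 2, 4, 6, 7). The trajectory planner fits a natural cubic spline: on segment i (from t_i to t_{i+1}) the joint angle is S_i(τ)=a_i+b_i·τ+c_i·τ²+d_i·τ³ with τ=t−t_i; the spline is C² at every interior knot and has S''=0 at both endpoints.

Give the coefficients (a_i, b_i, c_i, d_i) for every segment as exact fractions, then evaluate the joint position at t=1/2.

  seg 0: a=-5 b=38/41 c=0 d=3/164
  seg 1: a=-3 b=47/41 c=9/82 d=13/82
  seg 2: a=1 b=143/41 c=87/82 d=-337/328
  seg 3: a=4 b=-377/82 c=-837/164 d=279/164
S(1/2) = -5949/1312

Δ: Δ0=1, Δ1=2, Δ2=3/2, Δ3=-8
row 1: diag=8, rhs=6; c'=1/4, d'=3/4
row 2: denom=8−2·1/4=15/2; d'=(-3−2·3/4)/(15/2)=-3/5
row 3: denom=6−2·4/15=82/15; d'=(-57−2·-3/5)/(82/15)=-837/82
back: M3=-837/82
back: M2=-3/5−4/15·-837/82=87/41
back: M1=3/4−1/4·87/41=9/41
M: M0=0, M1=9/41, M2=87/41, M3=-837/82, M4=0
seg 0: a=-5, c=M0/2=0, d=(M1−M0)/(6·2)=3/164, b=Δ0−h0·(2M0+M1)/6=38/41
seg 1: a=-3, c=M1/2=9/82, d=(M2−M1)/(6·2)=13/82, b=Δ1−h1·(2M1+M2)/6=47/41
seg 2: a=1, c=M2/2=87/82, d=(M3−M2)/(6·2)=-337/328, b=Δ2−h2·(2M2+M3)/6=143/41
seg 3: a=4, c=M3/2=-837/164, d=(M4−M3)/(6·1)=279/164, b=Δ3−h3·(2M3+M4)/6=-377/82
t_q=1/2 → seg 0, τ=1/2; S=-5+38/41·τ+0·τ²+3/164·τ³=-5949/1312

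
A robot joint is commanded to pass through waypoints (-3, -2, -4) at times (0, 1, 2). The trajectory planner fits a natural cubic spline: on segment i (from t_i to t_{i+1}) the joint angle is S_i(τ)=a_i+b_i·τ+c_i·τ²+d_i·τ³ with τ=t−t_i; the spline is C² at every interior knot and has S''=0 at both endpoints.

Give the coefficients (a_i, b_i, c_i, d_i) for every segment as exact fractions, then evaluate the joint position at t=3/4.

  seg 0: a=-3 b=7/4 c=0 d=-3/4
  seg 1: a=-2 b=-1/2 c=-9/4 d=3/4
S(3/4) = -513/256

Δ: Δ0=1, Δ1=-2
row 1: diag=4, rhs=-18; c'=1/4, d'=-9/2
back: M1=-9/2
M: M0=0, M1=-9/2, M2=0
seg 0: a=-3, c=M0/2=0, d=(M1−M0)/(6·1)=-3/4, b=Δ0−h0·(2M0+M1)/6=7/4
seg 1: a=-2, c=M1/2=-9/4, d=(M2−M1)/(6·1)=3/4, b=Δ1−h1·(2M1+M2)/6=-1/2
t_q=3/4 → seg 0, τ=3/4; S=-3+7/4·τ+0·τ²+-3/4·τ³=-513/256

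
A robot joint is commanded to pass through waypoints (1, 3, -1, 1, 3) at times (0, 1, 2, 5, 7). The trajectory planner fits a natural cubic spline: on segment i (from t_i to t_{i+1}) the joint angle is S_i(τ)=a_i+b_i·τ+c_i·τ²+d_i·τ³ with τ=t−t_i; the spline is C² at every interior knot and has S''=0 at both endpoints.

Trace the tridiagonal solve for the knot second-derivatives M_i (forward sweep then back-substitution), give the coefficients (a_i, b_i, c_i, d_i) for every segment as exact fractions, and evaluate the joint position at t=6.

Δ: Δ0=2, Δ1=-4, Δ2=2/3, Δ3=1
row 1: diag=4, rhs=-36; c'=1/4, d'=-9
row 2: denom=8−1·1/4=31/4; d'=(28−1·-9)/(31/4)=148/31
row 3: denom=10−3·12/31=274/31; d'=(2−3·148/31)/(274/31)=-191/137
back: M3=-191/137
back: M2=148/31−12/31·-191/137=728/137
back: M1=-9−1/4·728/137=-1415/137
M: M0=0, M1=-1415/137, M2=728/137, M3=-191/137, M4=0
seg 0: a=1, c=M0/2=0, d=(M1−M0)/(6·1)=-1415/822, b=Δ0−h0·(2M0+M1)/6=3059/822
seg 1: a=3, c=M1/2=-1415/274, d=(M2−M1)/(6·1)=2143/822, b=Δ1−h1·(2M1+M2)/6=-593/411
seg 2: a=-1, c=M2/2=364/137, d=(M3−M2)/(6·3)=-919/2466, b=Δ2−h2·(2M2+M3)/6=-3247/822
seg 3: a=1, c=M3/2=-191/274, d=(M4−M3)/(6·2)=191/1644, b=Δ3−h3·(2M3+M4)/6=793/411
t_q=6 → seg 3, τ=1; S=1+793/411·τ+-191/274·τ²+191/1644·τ³=1287/548

  seg 0: a=1 b=3059/822 c=0 d=-1415/822
  seg 1: a=3 b=-593/411 c=-1415/274 d=2143/822
  seg 2: a=-1 b=-3247/822 c=364/137 d=-919/2466
  seg 3: a=1 b=793/411 c=-191/274 d=191/1644
S(6) = 1287/548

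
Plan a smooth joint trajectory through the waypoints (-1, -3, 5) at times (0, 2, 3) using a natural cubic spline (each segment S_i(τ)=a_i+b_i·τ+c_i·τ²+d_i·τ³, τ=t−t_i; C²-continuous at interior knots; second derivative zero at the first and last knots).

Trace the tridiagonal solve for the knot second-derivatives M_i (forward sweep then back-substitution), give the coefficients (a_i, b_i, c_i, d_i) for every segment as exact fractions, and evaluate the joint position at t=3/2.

  seg 0: a=-1 b=-4 c=0 d=3/4
  seg 1: a=-3 b=5 c=9/2 d=-3/2
S(3/2) = -143/32

Δ: Δ0=-1, Δ1=8
row 1: diag=6, rhs=54; c'=1/6, d'=9
back: M1=9
M: M0=0, M1=9, M2=0
seg 0: a=-1, c=M0/2=0, d=(M1−M0)/(6·2)=3/4, b=Δ0−h0·(2M0+M1)/6=-4
seg 1: a=-3, c=M1/2=9/2, d=(M2−M1)/(6·1)=-3/2, b=Δ1−h1·(2M1+M2)/6=5
t_q=3/2 → seg 0, τ=3/2; S=-1+-4·τ+0·τ²+3/4·τ³=-143/32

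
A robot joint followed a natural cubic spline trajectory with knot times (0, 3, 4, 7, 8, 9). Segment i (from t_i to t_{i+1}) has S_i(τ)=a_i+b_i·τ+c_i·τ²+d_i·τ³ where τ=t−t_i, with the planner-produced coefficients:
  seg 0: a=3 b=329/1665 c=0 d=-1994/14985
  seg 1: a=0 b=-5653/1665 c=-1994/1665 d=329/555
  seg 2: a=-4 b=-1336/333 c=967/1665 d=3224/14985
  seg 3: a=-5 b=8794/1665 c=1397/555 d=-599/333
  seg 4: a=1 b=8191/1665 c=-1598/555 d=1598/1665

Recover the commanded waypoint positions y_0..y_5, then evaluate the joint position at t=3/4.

y_0 = S_0(0) = a_0 = 3
y_1 = S_1(0) = a_1 = 0
y_2 = S_2(0) = a_2 = -4
y_3 = S_3(0) = a_3 = -5
y_4 = S_4(0) = a_4 = 1
y_5 = S_4(1) = 4
t_q=3/4 is in segment 0 (τ=3/4); S_0(τ)=3661/1184

y_0=3 y_1=0 y_2=-4 y_3=-5 y_4=1 y_5=4
S(3/4) = 3661/1184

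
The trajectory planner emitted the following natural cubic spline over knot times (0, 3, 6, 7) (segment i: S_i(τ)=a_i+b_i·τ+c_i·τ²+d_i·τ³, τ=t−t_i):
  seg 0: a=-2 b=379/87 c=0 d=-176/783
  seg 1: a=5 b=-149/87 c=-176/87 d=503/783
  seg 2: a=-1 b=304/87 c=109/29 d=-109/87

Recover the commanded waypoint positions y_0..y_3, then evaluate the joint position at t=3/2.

y_0 = S_0(0) = a_0 = -2
y_1 = S_1(0) = a_1 = 5
y_2 = S_2(0) = a_2 = -1
y_3 = S_2(1) = 5
t_q=3/2 is in segment 0 (τ=3/2); S_0(τ)=219/58

y_0=-2 y_1=5 y_2=-1 y_3=5
S(3/2) = 219/58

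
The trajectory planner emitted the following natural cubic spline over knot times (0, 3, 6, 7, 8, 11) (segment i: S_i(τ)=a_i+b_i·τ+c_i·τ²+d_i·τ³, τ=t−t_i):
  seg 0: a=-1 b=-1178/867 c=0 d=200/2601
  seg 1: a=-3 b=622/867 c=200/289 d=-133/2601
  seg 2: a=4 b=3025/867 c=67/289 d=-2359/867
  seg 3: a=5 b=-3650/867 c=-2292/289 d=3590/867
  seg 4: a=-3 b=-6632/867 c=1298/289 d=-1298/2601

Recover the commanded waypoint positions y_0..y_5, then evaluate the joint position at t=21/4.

y_0 = S_0(0) = a_0 = -1
y_1 = S_1(0) = a_1 = -3
y_2 = S_2(0) = a_2 = 4
y_3 = S_3(0) = a_3 = 5
y_4 = S_4(0) = a_4 = -3
y_5 = S_4(3) = 1
t_q=21/4 is in segment 1 (τ=9/4); S_1(τ)=28395/18496

y_0=-1 y_1=-3 y_2=4 y_3=5 y_4=-3 y_5=1
S(21/4) = 28395/18496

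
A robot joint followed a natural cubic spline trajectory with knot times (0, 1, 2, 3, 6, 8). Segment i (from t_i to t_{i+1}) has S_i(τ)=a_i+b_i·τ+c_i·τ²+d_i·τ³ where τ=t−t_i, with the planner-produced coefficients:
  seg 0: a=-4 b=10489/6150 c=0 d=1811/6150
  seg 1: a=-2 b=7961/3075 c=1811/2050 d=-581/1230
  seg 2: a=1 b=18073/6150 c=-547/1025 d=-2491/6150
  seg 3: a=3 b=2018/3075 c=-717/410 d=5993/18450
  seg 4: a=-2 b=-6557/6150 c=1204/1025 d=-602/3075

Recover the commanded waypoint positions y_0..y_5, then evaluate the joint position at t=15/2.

y_0 = S_0(0) = a_0 = -4
y_1 = S_1(0) = a_1 = -2
y_2 = S_2(0) = a_2 = 1
y_3 = S_3(0) = a_3 = 3
y_4 = S_4(0) = a_4 = -2
y_5 = S_4(2) = -1
t_q=15/2 is in segment 4 (τ=3/2); S_4(τ)=-663/410

y_0=-4 y_1=-2 y_2=1 y_3=3 y_4=-2 y_5=-1
S(15/2) = -663/410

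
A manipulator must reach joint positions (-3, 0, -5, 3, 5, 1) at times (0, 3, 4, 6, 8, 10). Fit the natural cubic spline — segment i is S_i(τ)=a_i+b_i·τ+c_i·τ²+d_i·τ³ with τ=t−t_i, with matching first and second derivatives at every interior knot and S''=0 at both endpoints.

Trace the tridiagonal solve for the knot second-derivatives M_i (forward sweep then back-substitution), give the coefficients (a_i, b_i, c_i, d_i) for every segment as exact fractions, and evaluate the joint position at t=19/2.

Δ: Δ0=1, Δ1=-5, Δ2=4, Δ3=1, Δ4=-2
row 1: diag=8, rhs=-36; c'=1/8, d'=-9/2
row 2: denom=6−1·1/8=47/8; d'=(54−1·-9/2)/(47/8)=468/47
row 3: denom=8−2·16/47=344/47; d'=(-18−2·468/47)/(344/47)=-891/172
row 4: denom=8−2·47/172=641/86; d'=(-18−2·-891/172)/(641/86)=-657/641
back: M4=-657/641
back: M3=-891/172−47/172·-657/641=-3141/641
back: M2=468/47−16/47·-3141/641=7452/641
back: M1=-9/2−1/8·7452/641=-3816/641
M: M0=0, M1=-3816/641, M2=7452/641, M3=-3141/641, M4=-657/641, M5=0
seg 0: a=-3, c=M0/2=0, d=(M1−M0)/(6·3)=-212/641, b=Δ0−h0·(2M0+M1)/6=2549/641
seg 1: a=0, c=M1/2=-1908/641, d=(M2−M1)/(6·1)=1878/641, b=Δ1−h1·(2M1+M2)/6=-3175/641
seg 2: a=-5, c=M2/2=3726/641, d=(M3−M2)/(6·2)=-3531/2564, b=Δ2−h2·(2M2+M3)/6=-1357/641
seg 3: a=3, c=M3/2=-3141/1282, d=(M4−M3)/(6·2)=207/641, b=Δ3−h3·(2M3+M4)/6=2954/641
seg 4: a=5, c=M4/2=-657/1282, d=(M5−M4)/(6·2)=219/2564, b=Δ4−h4·(2M4+M5)/6=-844/641
t_q=19/2 → seg 4, τ=3/2; S=5+-844/641·τ+-657/1282·τ²+219/2564·τ³=44309/20512

  seg 0: a=-3 b=2549/641 c=0 d=-212/641
  seg 1: a=0 b=-3175/641 c=-1908/641 d=1878/641
  seg 2: a=-5 b=-1357/641 c=3726/641 d=-3531/2564
  seg 3: a=3 b=2954/641 c=-3141/1282 d=207/641
  seg 4: a=5 b=-844/641 c=-657/1282 d=219/2564
S(19/2) = 44309/20512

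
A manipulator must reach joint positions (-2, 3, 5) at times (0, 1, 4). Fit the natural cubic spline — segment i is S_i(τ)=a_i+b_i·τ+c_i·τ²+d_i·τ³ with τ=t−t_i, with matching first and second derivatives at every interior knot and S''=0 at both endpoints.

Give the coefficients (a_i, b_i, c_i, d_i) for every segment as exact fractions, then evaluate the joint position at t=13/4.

  seg 0: a=-2 b=133/24 c=0 d=-13/24
  seg 1: a=3 b=47/12 c=-13/8 d=13/72
S(13/4) = 2889/512

Δ: Δ0=5, Δ1=2/3
row 1: diag=8, rhs=-26; c'=3/8, d'=-13/4
back: M1=-13/4
M: M0=0, M1=-13/4, M2=0
seg 0: a=-2, c=M0/2=0, d=(M1−M0)/(6·1)=-13/24, b=Δ0−h0·(2M0+M1)/6=133/24
seg 1: a=3, c=M1/2=-13/8, d=(M2−M1)/(6·3)=13/72, b=Δ1−h1·(2M1+M2)/6=47/12
t_q=13/4 → seg 1, τ=9/4; S=3+47/12·τ+-13/8·τ²+13/72·τ³=2889/512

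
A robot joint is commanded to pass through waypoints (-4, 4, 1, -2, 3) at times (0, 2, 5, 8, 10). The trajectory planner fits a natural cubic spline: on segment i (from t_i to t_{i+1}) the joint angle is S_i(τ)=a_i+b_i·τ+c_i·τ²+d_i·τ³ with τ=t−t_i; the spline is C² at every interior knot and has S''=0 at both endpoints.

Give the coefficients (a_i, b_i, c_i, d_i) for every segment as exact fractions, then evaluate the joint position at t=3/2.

Δ: Δ0=4, Δ1=-1, Δ2=-1, Δ3=5/2
row 1: diag=10, rhs=-30; c'=3/10, d'=-3
row 2: denom=12−3·3/10=111/10; d'=(0−3·-3)/(111/10)=30/37
row 3: denom=10−3·10/37=340/37; d'=(21−3·30/37)/(340/37)=687/340
back: M3=687/340
back: M2=30/37−10/37·687/340=9/34
back: M1=-3−3/10·9/34=-1047/340
M: M0=0, M1=-1047/340, M2=9/34, M3=687/340, M4=0
seg 0: a=-4, c=M0/2=0, d=(M1−M0)/(6·2)=-349/1360, b=Δ0−h0·(2M0+M1)/6=1709/340
seg 1: a=4, c=M1/2=-1047/680, d=(M2−M1)/(6·3)=379/2040, b=Δ1−h1·(2M1+M2)/6=331/170
seg 2: a=1, c=M2/2=9/68, d=(M3−M2)/(6·3)=199/2040, b=Δ2−h2·(2M2+M3)/6=-91/40
seg 3: a=-2, c=M3/2=687/680, d=(M4−M3)/(6·2)=-229/1360, b=Δ3−h3·(2M3+M4)/6=98/85
t_q=3/2 → seg 0, τ=3/2; S=-4+1709/340·τ+0·τ²+-349/1360·τ³=29089/10880

  seg 0: a=-4 b=1709/340 c=0 d=-349/1360
  seg 1: a=4 b=331/170 c=-1047/680 d=379/2040
  seg 2: a=1 b=-91/40 c=9/68 d=199/2040
  seg 3: a=-2 b=98/85 c=687/680 d=-229/1360
S(3/2) = 29089/10880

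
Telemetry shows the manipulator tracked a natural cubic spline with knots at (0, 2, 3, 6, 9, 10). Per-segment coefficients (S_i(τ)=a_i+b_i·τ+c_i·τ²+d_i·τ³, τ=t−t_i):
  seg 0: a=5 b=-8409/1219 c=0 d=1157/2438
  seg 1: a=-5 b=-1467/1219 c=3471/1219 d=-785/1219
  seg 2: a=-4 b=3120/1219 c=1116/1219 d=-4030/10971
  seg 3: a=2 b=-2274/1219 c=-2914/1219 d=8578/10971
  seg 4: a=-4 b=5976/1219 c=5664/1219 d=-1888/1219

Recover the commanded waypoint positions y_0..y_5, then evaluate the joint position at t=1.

y_0 = S_0(0) = a_0 = 5
y_1 = S_1(0) = a_1 = -5
y_2 = S_2(0) = a_2 = -4
y_3 = S_3(0) = a_3 = 2
y_4 = S_4(0) = a_4 = -4
y_5 = S_4(1) = 4
t_q=1 is in segment 0 (τ=1); S_0(τ)=-3471/2438

y_0=5 y_1=-5 y_2=-4 y_3=2 y_4=-4 y_5=4
S(1) = -3471/2438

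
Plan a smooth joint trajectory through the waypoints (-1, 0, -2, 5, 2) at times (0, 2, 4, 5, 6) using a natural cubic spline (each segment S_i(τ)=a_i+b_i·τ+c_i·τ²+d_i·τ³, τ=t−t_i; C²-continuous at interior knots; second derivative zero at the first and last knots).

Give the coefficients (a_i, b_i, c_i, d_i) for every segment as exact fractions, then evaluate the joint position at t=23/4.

  seg 0: a=-1 b=107/56 c=0 d=-79/224
  seg 1: a=0 b=-65/28 c=-237/112 d=311/224
  seg 2: a=-2 b=47/8 c=87/14 d=-285/56
  seg 3: a=5 b=85/28 c=-507/56 d=169/56
S(23/4) = 12391/3584

Δ: Δ0=1/2, Δ1=-1, Δ2=7, Δ3=-3
row 1: diag=8, rhs=-9; c'=1/4, d'=-9/8
row 2: denom=6−2·1/4=11/2; d'=(48−2·-9/8)/(11/2)=201/22
row 3: denom=4−1·2/11=42/11; d'=(-60−1·201/22)/(42/11)=-507/28
back: M3=-507/28
back: M2=201/22−2/11·-507/28=87/7
back: M1=-9/8−1/4·87/7=-237/56
M: M0=0, M1=-237/56, M2=87/7, M3=-507/28, M4=0
seg 0: a=-1, c=M0/2=0, d=(M1−M0)/(6·2)=-79/224, b=Δ0−h0·(2M0+M1)/6=107/56
seg 1: a=0, c=M1/2=-237/112, d=(M2−M1)/(6·2)=311/224, b=Δ1−h1·(2M1+M2)/6=-65/28
seg 2: a=-2, c=M2/2=87/14, d=(M3−M2)/(6·1)=-285/56, b=Δ2−h2·(2M2+M3)/6=47/8
seg 3: a=5, c=M3/2=-507/56, d=(M4−M3)/(6·1)=169/56, b=Δ3−h3·(2M3+M4)/6=85/28
t_q=23/4 → seg 3, τ=3/4; S=5+85/28·τ+-507/56·τ²+169/56·τ³=12391/3584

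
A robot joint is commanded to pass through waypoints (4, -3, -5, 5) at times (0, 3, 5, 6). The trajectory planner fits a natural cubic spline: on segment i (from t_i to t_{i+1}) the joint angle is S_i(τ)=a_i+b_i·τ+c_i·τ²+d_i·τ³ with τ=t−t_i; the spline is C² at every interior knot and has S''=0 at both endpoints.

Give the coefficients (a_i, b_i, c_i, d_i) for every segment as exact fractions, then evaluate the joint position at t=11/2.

Δ: Δ0=-7/3, Δ1=-1, Δ2=10
row 1: diag=10, rhs=8; c'=1/5, d'=4/5
row 2: denom=6−2·1/5=28/5; d'=(66−2·4/5)/(28/5)=23/2
back: M2=23/2
back: M1=4/5−1/5·23/2=-3/2
M: M0=0, M1=-3/2, M2=23/2, M3=0
seg 0: a=4, c=M0/2=0, d=(M1−M0)/(6·3)=-1/12, b=Δ0−h0·(2M0+M1)/6=-19/12
seg 1: a=-3, c=M1/2=-3/4, d=(M2−M1)/(6·2)=13/12, b=Δ1−h1·(2M1+M2)/6=-23/6
seg 2: a=-5, c=M2/2=23/4, d=(M3−M2)/(6·1)=-23/12, b=Δ2−h2·(2M2+M3)/6=37/6
t_q=11/2 → seg 2, τ=1/2; S=-5+37/6·τ+23/4·τ²+-23/12·τ³=-23/32

  seg 0: a=4 b=-19/12 c=0 d=-1/12
  seg 1: a=-3 b=-23/6 c=-3/4 d=13/12
  seg 2: a=-5 b=37/6 c=23/4 d=-23/12
S(11/2) = -23/32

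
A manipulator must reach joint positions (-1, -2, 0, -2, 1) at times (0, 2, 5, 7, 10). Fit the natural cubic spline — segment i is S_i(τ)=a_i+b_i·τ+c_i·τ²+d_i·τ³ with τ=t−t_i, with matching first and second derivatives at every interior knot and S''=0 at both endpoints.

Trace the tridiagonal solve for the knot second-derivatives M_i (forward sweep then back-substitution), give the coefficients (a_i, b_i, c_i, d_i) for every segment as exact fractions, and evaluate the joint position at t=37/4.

Δ: Δ0=-1/2, Δ1=2/3, Δ2=-1, Δ3=1
row 1: diag=10, rhs=7; c'=3/10, d'=7/10
row 2: denom=10−3·3/10=91/10; d'=(-10−3·7/10)/(91/10)=-121/91
row 3: denom=10−2·20/91=870/91; d'=(12−2·-121/91)/(870/91)=23/15
back: M3=23/15
back: M2=-121/91−20/91·23/15=-5/3
back: M1=7/10−3/10·-5/3=6/5
M: M0=0, M1=6/5, M2=-5/3, M3=23/15, M4=0
seg 0: a=-1, c=M0/2=0, d=(M1−M0)/(6·2)=1/10, b=Δ0−h0·(2M0+M1)/6=-9/10
seg 1: a=-2, c=M1/2=3/5, d=(M2−M1)/(6·3)=-43/270, b=Δ1−h1·(2M1+M2)/6=3/10
seg 2: a=0, c=M2/2=-5/6, d=(M3−M2)/(6·2)=4/15, b=Δ2−h2·(2M2+M3)/6=-2/5
seg 3: a=-2, c=M3/2=23/30, d=(M4−M3)/(6·3)=-23/270, b=Δ3−h3·(2M3+M4)/6=-8/15
t_q=37/4 → seg 3, τ=9/4; S=-2+-8/15·τ+23/30·τ²+-23/270·τ³=-37/128

  seg 0: a=-1 b=-9/10 c=0 d=1/10
  seg 1: a=-2 b=3/10 c=3/5 d=-43/270
  seg 2: a=0 b=-2/5 c=-5/6 d=4/15
  seg 3: a=-2 b=-8/15 c=23/30 d=-23/270
S(37/4) = -37/128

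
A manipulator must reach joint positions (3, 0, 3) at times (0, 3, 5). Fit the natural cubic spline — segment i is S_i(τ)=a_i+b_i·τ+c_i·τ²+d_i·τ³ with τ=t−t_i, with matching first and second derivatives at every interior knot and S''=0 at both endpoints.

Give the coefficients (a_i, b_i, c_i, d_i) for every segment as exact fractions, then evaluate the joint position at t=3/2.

Δ: Δ0=-1, Δ1=3/2
row 1: diag=10, rhs=15; c'=1/5, d'=3/2
back: M1=3/2
M: M0=0, M1=3/2, M2=0
seg 0: a=3, c=M0/2=0, d=(M1−M0)/(6·3)=1/12, b=Δ0−h0·(2M0+M1)/6=-7/4
seg 1: a=0, c=M1/2=3/4, d=(M2−M1)/(6·2)=-1/8, b=Δ1−h1·(2M1+M2)/6=1/2
t_q=3/2 → seg 0, τ=3/2; S=3+-7/4·τ+0·τ²+1/12·τ³=21/32

  seg 0: a=3 b=-7/4 c=0 d=1/12
  seg 1: a=0 b=1/2 c=3/4 d=-1/8
S(3/2) = 21/32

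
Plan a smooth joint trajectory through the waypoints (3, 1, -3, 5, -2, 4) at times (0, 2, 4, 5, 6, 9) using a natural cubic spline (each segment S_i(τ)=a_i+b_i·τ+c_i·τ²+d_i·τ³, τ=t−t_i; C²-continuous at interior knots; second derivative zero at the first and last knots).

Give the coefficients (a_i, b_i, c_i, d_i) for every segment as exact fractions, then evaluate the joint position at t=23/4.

  seg 0: a=3 b=203/325 c=0 d=-132/325
  seg 1: a=1 b=-1381/325 c=-792/325 d=463/260
  seg 2: a=-3 b=2396/325 c=5361/650 d=-381/50
  seg 3: a=5 b=131/130 c=-4749/325 d=4293/650
  seg 4: a=-2 b=-2731/325 c=3381/650 d=-1127/1950
S(23/4) = 13423/41600

Δ: Δ0=-1, Δ1=-2, Δ2=8, Δ3=-7, Δ4=2
row 1: diag=8, rhs=-6; c'=1/4, d'=-3/4
row 2: denom=6−2·1/4=11/2; d'=(60−2·-3/4)/(11/2)=123/11
row 3: denom=4−1·2/11=42/11; d'=(-90−1·123/11)/(42/11)=-53/2
row 4: denom=8−1·11/42=325/42; d'=(54−1·-53/2)/(325/42)=3381/325
back: M4=3381/325
back: M3=-53/2−11/42·3381/325=-9498/325
back: M2=123/11−2/11·-9498/325=5361/325
back: M1=-3/4−1/4·5361/325=-1584/325
M: M0=0, M1=-1584/325, M2=5361/325, M3=-9498/325, M4=3381/325, M5=0
seg 0: a=3, c=M0/2=0, d=(M1−M0)/(6·2)=-132/325, b=Δ0−h0·(2M0+M1)/6=203/325
seg 1: a=1, c=M1/2=-792/325, d=(M2−M1)/(6·2)=463/260, b=Δ1−h1·(2M1+M2)/6=-1381/325
seg 2: a=-3, c=M2/2=5361/650, d=(M3−M2)/(6·1)=-381/50, b=Δ2−h2·(2M2+M3)/6=2396/325
seg 3: a=5, c=M3/2=-4749/325, d=(M4−M3)/(6·1)=4293/650, b=Δ3−h3·(2M3+M4)/6=131/130
seg 4: a=-2, c=M4/2=3381/650, d=(M5−M4)/(6·3)=-1127/1950, b=Δ4−h4·(2M4+M5)/6=-2731/325
t_q=23/4 → seg 3, τ=3/4; S=5+131/130·τ+-4749/325·τ²+4293/650·τ³=13423/41600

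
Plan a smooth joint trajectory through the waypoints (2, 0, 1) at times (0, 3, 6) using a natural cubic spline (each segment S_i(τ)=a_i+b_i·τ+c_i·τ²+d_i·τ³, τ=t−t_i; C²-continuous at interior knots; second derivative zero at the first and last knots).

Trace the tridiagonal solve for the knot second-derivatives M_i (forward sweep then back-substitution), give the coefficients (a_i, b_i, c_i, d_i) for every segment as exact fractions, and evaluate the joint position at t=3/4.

  seg 0: a=2 b=-11/12 c=0 d=1/36
  seg 1: a=0 b=-1/6 c=1/4 d=-1/36
S(3/4) = 339/256

Δ: Δ0=-2/3, Δ1=1/3
row 1: diag=12, rhs=6; c'=1/4, d'=1/2
back: M1=1/2
M: M0=0, M1=1/2, M2=0
seg 0: a=2, c=M0/2=0, d=(M1−M0)/(6·3)=1/36, b=Δ0−h0·(2M0+M1)/6=-11/12
seg 1: a=0, c=M1/2=1/4, d=(M2−M1)/(6·3)=-1/36, b=Δ1−h1·(2M1+M2)/6=-1/6
t_q=3/4 → seg 0, τ=3/4; S=2+-11/12·τ+0·τ²+1/36·τ³=339/256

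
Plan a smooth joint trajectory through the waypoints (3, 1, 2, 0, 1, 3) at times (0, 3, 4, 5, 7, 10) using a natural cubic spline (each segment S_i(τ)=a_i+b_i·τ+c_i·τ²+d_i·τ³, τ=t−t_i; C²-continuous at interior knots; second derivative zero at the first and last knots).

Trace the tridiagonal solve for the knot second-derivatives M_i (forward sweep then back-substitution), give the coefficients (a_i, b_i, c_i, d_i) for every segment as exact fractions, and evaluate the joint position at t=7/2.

Δ: Δ0=-2/3, Δ1=1, Δ2=-2, Δ3=1/2, Δ4=2/3
row 1: diag=8, rhs=10; c'=1/8, d'=5/4
row 2: denom=4−1·1/8=31/8; d'=(-18−1·5/4)/(31/8)=-154/31
row 3: denom=6−1·8/31=178/31; d'=(15−1·-154/31)/(178/31)=619/178
row 4: denom=10−2·31/89=828/89; d'=(1−2·619/178)/(828/89)=-265/414
back: M4=-265/414
back: M3=619/178−31/89·-265/414=766/207
back: M2=-154/31−8/31·766/207=-1226/207
back: M1=5/4−1/8·-1226/207=412/207
M: M0=0, M1=412/207, M2=-1226/207, M3=766/207, M4=-265/414, M5=0
seg 0: a=3, c=M0/2=0, d=(M1−M0)/(6·3)=206/1863, b=Δ0−h0·(2M0+M1)/6=-344/207
seg 1: a=1, c=M1/2=206/207, d=(M2−M1)/(6·1)=-91/69, b=Δ1−h1·(2M1+M2)/6=274/207
seg 2: a=2, c=M2/2=-613/207, d=(M3−M2)/(6·1)=332/207, b=Δ2−h2·(2M2+M3)/6=-133/207
seg 3: a=0, c=M3/2=383/207, d=(M4−M3)/(6·2)=-599/1656, b=Δ3−h3·(2M3+M4)/6=-121/69
seg 4: a=1, c=M4/2=-265/828, d=(M5−M4)/(6·3)=265/7452, b=Δ4−h4·(2M4+M5)/6=541/414
t_q=7/2 → seg 1, τ=1/2; S=1+274/207·τ+206/207·τ²+-91/69·τ³=2891/1656

  seg 0: a=3 b=-344/207 c=0 d=206/1863
  seg 1: a=1 b=274/207 c=206/207 d=-91/69
  seg 2: a=2 b=-133/207 c=-613/207 d=332/207
  seg 3: a=0 b=-121/69 c=383/207 d=-599/1656
  seg 4: a=1 b=541/414 c=-265/828 d=265/7452
S(7/2) = 2891/1656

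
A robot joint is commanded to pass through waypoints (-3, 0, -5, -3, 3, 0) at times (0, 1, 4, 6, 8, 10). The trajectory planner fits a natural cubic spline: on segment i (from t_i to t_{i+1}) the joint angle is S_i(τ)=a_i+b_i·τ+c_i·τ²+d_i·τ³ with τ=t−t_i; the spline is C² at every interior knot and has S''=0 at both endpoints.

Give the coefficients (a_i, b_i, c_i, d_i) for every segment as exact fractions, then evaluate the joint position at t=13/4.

Δ: Δ0=3, Δ1=-5/3, Δ2=1, Δ3=3, Δ4=-3/2
row 1: diag=8, rhs=-28; c'=3/8, d'=-7/2
row 2: denom=10−3·3/8=71/8; d'=(16−3·-7/2)/(71/8)=212/71
row 3: denom=8−2·16/71=536/71; d'=(12−2·212/71)/(536/71)=107/134
row 4: denom=8−2·71/268=1001/134; d'=(-27−2·107/134)/(1001/134)=-3832/1001
back: M4=-3832/1001
back: M3=107/134−71/268·-3832/1001=3629/2002
back: M2=212/71−16/71·3629/2002=2580/1001
back: M1=-7/2−3/8·2580/1001=-4471/1001
M: M0=0, M1=-4471/1001, M2=2580/1001, M3=3629/2002, M4=-3832/1001, M5=0
seg 0: a=-3, c=M0/2=0, d=(M1−M0)/(6·1)=-4471/6006, b=Δ0−h0·(2M0+M1)/6=22489/6006
seg 1: a=0, c=M1/2=-4471/2002, d=(M2−M1)/(6·3)=641/1638, b=Δ1−h1·(2M1+M2)/6=4538/3003
seg 2: a=-5, c=M2/2=1290/1001, d=(M3−M2)/(6·2)=-1531/24024, b=Δ2−h2·(2M2+M3)/6=-611/462
seg 3: a=-3, c=M3/2=3629/4004, d=(M4−M3)/(6·2)=-11293/24024, b=Δ3−h3·(2M3+M4)/6=1316/429
seg 4: a=3, c=M4/2=-1916/1001, d=(M5−M4)/(6·2)=958/3003, b=Δ4−h4·(2M4+M5)/6=6319/6006
t_q=13/4 → seg 1, τ=9/4; S=0+4538/3003·τ+-4471/2002·τ²+641/1638·τ³=-441825/128128

  seg 0: a=-3 b=22489/6006 c=0 d=-4471/6006
  seg 1: a=0 b=4538/3003 c=-4471/2002 d=641/1638
  seg 2: a=-5 b=-611/462 c=1290/1001 d=-1531/24024
  seg 3: a=-3 b=1316/429 c=3629/4004 d=-11293/24024
  seg 4: a=3 b=6319/6006 c=-1916/1001 d=958/3003
S(13/4) = -441825/128128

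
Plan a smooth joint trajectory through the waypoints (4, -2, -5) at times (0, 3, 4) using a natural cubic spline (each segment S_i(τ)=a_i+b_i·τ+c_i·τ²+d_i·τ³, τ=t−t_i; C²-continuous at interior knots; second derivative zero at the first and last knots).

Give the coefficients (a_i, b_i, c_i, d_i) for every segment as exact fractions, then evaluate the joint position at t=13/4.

Δ: Δ0=-2, Δ1=-3
row 1: diag=8, rhs=-6; c'=1/8, d'=-3/4
back: M1=-3/4
M: M0=0, M1=-3/4, M2=0
seg 0: a=4, c=M0/2=0, d=(M1−M0)/(6·3)=-1/24, b=Δ0−h0·(2M0+M1)/6=-13/8
seg 1: a=-2, c=M1/2=-3/8, d=(M2−M1)/(6·1)=1/8, b=Δ1−h1·(2M1+M2)/6=-11/4
t_q=13/4 → seg 1, τ=1/4; S=-2+-11/4·τ+-3/8·τ²+1/8·τ³=-1387/512

  seg 0: a=4 b=-13/8 c=0 d=-1/24
  seg 1: a=-2 b=-11/4 c=-3/8 d=1/8
S(13/4) = -1387/512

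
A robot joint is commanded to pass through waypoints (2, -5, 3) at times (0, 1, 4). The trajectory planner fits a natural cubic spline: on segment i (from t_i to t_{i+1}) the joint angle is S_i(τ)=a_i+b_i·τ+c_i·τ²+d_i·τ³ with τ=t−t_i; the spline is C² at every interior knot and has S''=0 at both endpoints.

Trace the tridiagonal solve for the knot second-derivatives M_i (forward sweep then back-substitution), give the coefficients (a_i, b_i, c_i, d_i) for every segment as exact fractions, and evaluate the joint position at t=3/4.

Δ: Δ0=-7, Δ1=8/3
row 1: diag=8, rhs=58; c'=3/8, d'=29/4
back: M1=29/4
M: M0=0, M1=29/4, M2=0
seg 0: a=2, c=M0/2=0, d=(M1−M0)/(6·1)=29/24, b=Δ0−h0·(2M0+M1)/6=-197/24
seg 1: a=-5, c=M1/2=29/8, d=(M2−M1)/(6·3)=-29/72, b=Δ1−h1·(2M1+M2)/6=-55/12
t_q=3/4 → seg 0, τ=3/4; S=2+-197/24·τ+0·τ²+29/24·τ³=-1867/512

  seg 0: a=2 b=-197/24 c=0 d=29/24
  seg 1: a=-5 b=-55/12 c=29/8 d=-29/72
S(3/4) = -1867/512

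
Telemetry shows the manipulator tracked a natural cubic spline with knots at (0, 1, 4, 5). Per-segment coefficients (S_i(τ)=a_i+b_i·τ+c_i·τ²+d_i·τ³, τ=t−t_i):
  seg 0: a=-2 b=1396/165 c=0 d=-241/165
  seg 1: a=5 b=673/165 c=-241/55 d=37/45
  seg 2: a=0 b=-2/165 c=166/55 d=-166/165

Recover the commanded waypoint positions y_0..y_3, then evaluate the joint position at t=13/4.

y_0 = S_0(0) = a_0 = -2
y_1 = S_1(0) = a_1 = 5
y_2 = S_2(0) = a_2 = 0
y_3 = S_2(1) = 2
t_q=13/4 is in segment 1 (τ=9/4); S_1(τ)=4787/3520

y_0=-2 y_1=5 y_2=0 y_3=2
S(13/4) = 4787/3520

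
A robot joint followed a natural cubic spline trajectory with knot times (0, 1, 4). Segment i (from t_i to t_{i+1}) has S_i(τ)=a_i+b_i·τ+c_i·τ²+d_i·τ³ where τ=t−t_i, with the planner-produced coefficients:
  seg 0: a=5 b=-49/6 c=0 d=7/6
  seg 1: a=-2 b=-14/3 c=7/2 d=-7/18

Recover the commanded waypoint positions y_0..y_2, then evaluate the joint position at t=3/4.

y_0 = S_0(0) = a_0 = 5
y_1 = S_1(0) = a_1 = -2
y_2 = S_1(3) = 5
t_q=3/4 is in segment 0 (τ=3/4); S_0(τ)=-81/128

y_0=5 y_1=-2 y_2=5
S(3/4) = -81/128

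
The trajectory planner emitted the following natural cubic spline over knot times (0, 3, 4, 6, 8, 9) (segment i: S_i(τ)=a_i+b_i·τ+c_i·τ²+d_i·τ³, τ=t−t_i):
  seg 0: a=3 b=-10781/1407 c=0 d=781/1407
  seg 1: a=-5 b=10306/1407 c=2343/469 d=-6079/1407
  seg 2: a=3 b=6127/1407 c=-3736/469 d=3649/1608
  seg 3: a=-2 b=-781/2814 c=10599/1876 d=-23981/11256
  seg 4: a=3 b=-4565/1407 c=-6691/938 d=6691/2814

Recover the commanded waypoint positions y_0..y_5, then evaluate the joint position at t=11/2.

y_0 = S_0(0) = a_0 = 3
y_1 = S_1(0) = a_1 = -5
y_2 = S_2(0) = a_2 = 3
y_3 = S_3(0) = a_3 = -2
y_4 = S_4(0) = a_4 = 3
y_5 = S_4(1) = -5
t_q=11/2 is in segment 2 (τ=3/2); S_2(τ)=-21985/30016

y_0=3 y_1=-5 y_2=3 y_3=-2 y_4=3 y_5=-5
S(11/2) = -21985/30016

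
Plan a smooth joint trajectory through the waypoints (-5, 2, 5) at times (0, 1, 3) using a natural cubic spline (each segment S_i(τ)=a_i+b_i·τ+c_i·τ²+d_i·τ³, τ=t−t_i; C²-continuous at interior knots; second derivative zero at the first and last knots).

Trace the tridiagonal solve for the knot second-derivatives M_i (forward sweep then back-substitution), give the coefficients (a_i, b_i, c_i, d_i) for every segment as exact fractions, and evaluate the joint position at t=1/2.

  seg 0: a=-5 b=95/12 c=0 d=-11/12
  seg 1: a=2 b=31/6 c=-11/4 d=11/24
S(1/2) = -37/32

Δ: Δ0=7, Δ1=3/2
row 1: diag=6, rhs=-33; c'=1/3, d'=-11/2
back: M1=-11/2
M: M0=0, M1=-11/2, M2=0
seg 0: a=-5, c=M0/2=0, d=(M1−M0)/(6·1)=-11/12, b=Δ0−h0·(2M0+M1)/6=95/12
seg 1: a=2, c=M1/2=-11/4, d=(M2−M1)/(6·2)=11/24, b=Δ1−h1·(2M1+M2)/6=31/6
t_q=1/2 → seg 0, τ=1/2; S=-5+95/12·τ+0·τ²+-11/12·τ³=-37/32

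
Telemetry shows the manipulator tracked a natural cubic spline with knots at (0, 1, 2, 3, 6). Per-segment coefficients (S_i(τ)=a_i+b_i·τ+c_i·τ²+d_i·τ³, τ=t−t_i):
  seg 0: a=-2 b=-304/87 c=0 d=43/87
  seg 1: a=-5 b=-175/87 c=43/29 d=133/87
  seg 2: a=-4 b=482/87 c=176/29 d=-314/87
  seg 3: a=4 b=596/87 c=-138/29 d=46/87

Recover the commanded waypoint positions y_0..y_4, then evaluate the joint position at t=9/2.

y_0=-2 y_1=-5 y_2=-4 y_3=4 y_4=-4
S(9/2) = 621/116

y_0 = S_0(0) = a_0 = -2
y_1 = S_1(0) = a_1 = -5
y_2 = S_2(0) = a_2 = -4
y_3 = S_3(0) = a_3 = 4
y_4 = S_3(3) = -4
t_q=9/2 is in segment 3 (τ=3/2); S_3(τ)=621/116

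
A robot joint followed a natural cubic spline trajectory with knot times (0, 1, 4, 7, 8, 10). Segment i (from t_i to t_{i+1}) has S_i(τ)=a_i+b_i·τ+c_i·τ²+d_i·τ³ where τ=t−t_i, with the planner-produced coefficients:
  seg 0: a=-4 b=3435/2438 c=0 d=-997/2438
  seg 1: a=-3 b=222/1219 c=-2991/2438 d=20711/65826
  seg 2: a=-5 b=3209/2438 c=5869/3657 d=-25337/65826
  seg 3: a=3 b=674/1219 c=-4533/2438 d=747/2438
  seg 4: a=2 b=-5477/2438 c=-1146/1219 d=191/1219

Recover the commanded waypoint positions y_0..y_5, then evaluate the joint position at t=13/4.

y_0=-4 y_1=-3 y_2=-5 y_3=3 y_4=2 y_5=-5
S(13/4) = -814047/156032

y_0 = S_0(0) = a_0 = -4
y_1 = S_1(0) = a_1 = -3
y_2 = S_2(0) = a_2 = -5
y_3 = S_3(0) = a_3 = 3
y_4 = S_4(0) = a_4 = 2
y_5 = S_4(2) = -5
t_q=13/4 is in segment 1 (τ=9/4); S_1(τ)=-814047/156032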